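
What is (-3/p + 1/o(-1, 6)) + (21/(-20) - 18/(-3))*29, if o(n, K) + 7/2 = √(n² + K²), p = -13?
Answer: 3704557/25740 + 4*√37/99 ≈ 144.17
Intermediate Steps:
o(n, K) = -7/2 + √(K² + n²) (o(n, K) = -7/2 + √(n² + K²) = -7/2 + √(K² + n²))
(-3/p + 1/o(-1, 6)) + (21/(-20) - 18/(-3))*29 = (-3/(-13) + 1/(-7/2 + √(6² + (-1)²))) + (21/(-20) - 18/(-3))*29 = (-3*(-1/13) + 1/(-7/2 + √(36 + 1))) + (21*(-1/20) - 18*(-⅓))*29 = (3/13 + 1/(-7/2 + √37)) + (-21/20 + 6)*29 = (3/13 + 1/(-7/2 + √37)) + (99/20)*29 = (3/13 + 1/(-7/2 + √37)) + 2871/20 = 37383/260 + 1/(-7/2 + √37)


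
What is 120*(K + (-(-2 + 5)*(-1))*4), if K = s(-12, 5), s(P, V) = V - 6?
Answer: 1320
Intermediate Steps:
s(P, V) = -6 + V
K = -1 (K = -6 + 5 = -1)
120*(K + (-(-2 + 5)*(-1))*4) = 120*(-1 + (-(-2 + 5)*(-1))*4) = 120*(-1 + (-1*3*(-1))*4) = 120*(-1 - 3*(-1)*4) = 120*(-1 + 3*4) = 120*(-1 + 12) = 120*11 = 1320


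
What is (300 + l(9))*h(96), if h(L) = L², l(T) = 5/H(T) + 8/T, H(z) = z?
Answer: 2778112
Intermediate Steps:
l(T) = 13/T (l(T) = 5/T + 8/T = 13/T)
(300 + l(9))*h(96) = (300 + 13/9)*96² = (300 + 13*(⅑))*9216 = (300 + 13/9)*9216 = (2713/9)*9216 = 2778112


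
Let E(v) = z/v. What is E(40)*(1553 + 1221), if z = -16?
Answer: -5548/5 ≈ -1109.6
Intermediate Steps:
E(v) = -16/v
E(40)*(1553 + 1221) = (-16/40)*(1553 + 1221) = -16*1/40*2774 = -⅖*2774 = -5548/5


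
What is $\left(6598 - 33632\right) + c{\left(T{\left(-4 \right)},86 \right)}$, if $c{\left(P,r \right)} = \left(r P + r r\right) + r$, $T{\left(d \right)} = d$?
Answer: $-19896$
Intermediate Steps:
$c{\left(P,r \right)} = r + r^{2} + P r$ ($c{\left(P,r \right)} = \left(P r + r^{2}\right) + r = \left(r^{2} + P r\right) + r = r + r^{2} + P r$)
$\left(6598 - 33632\right) + c{\left(T{\left(-4 \right)},86 \right)} = \left(6598 - 33632\right) + 86 \left(1 - 4 + 86\right) = -27034 + 86 \cdot 83 = -27034 + 7138 = -19896$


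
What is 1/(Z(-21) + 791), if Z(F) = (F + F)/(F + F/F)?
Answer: 10/7931 ≈ 0.0012609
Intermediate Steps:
Z(F) = 2*F/(1 + F) (Z(F) = (2*F)/(F + 1) = (2*F)/(1 + F) = 2*F/(1 + F))
1/(Z(-21) + 791) = 1/(2*(-21)/(1 - 21) + 791) = 1/(2*(-21)/(-20) + 791) = 1/(2*(-21)*(-1/20) + 791) = 1/(21/10 + 791) = 1/(7931/10) = 10/7931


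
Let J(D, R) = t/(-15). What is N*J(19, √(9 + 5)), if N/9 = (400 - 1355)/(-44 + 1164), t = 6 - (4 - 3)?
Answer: 573/224 ≈ 2.5580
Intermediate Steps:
t = 5 (t = 6 - 1*1 = 6 - 1 = 5)
N = -1719/224 (N = 9*((400 - 1355)/(-44 + 1164)) = 9*(-955/1120) = 9*(-955*1/1120) = 9*(-191/224) = -1719/224 ≈ -7.6741)
J(D, R) = -⅓ (J(D, R) = 5/(-15) = 5*(-1/15) = -⅓)
N*J(19, √(9 + 5)) = -1719/224*(-⅓) = 573/224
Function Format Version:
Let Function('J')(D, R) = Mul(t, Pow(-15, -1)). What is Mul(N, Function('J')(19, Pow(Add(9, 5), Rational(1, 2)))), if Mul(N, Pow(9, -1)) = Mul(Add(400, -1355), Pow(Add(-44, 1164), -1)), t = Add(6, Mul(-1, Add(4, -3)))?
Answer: Rational(573, 224) ≈ 2.5580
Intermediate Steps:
t = 5 (t = Add(6, Mul(-1, 1)) = Add(6, -1) = 5)
N = Rational(-1719, 224) (N = Mul(9, Mul(Add(400, -1355), Pow(Add(-44, 1164), -1))) = Mul(9, Mul(-955, Pow(1120, -1))) = Mul(9, Mul(-955, Rational(1, 1120))) = Mul(9, Rational(-191, 224)) = Rational(-1719, 224) ≈ -7.6741)
Function('J')(D, R) = Rational(-1, 3) (Function('J')(D, R) = Mul(5, Pow(-15, -1)) = Mul(5, Rational(-1, 15)) = Rational(-1, 3))
Mul(N, Function('J')(19, Pow(Add(9, 5), Rational(1, 2)))) = Mul(Rational(-1719, 224), Rational(-1, 3)) = Rational(573, 224)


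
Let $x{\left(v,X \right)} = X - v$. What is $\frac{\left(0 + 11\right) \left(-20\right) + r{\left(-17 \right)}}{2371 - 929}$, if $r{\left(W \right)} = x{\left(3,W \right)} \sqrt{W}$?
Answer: $- \frac{110}{721} - \frac{10 i \sqrt{17}}{721} \approx -0.15257 - 0.057186 i$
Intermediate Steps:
$r{\left(W \right)} = \sqrt{W} \left(-3 + W\right)$ ($r{\left(W \right)} = \left(W - 3\right) \sqrt{W} = \left(-3 + W\right) \sqrt{W} = \sqrt{W} \left(-3 + W\right)$)
$\frac{\left(0 + 11\right) \left(-20\right) + r{\left(-17 \right)}}{2371 - 929} = \frac{\left(0 + 11\right) \left(-20\right) + \sqrt{-17} \left(-3 - 17\right)}{2371 - 929} = \frac{11 \left(-20\right) + i \sqrt{17} \left(-20\right)}{1442} = \left(-220 - 20 i \sqrt{17}\right) \frac{1}{1442} = - \frac{110}{721} - \frac{10 i \sqrt{17}}{721}$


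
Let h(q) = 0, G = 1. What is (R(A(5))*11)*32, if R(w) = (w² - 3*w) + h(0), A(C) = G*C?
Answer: 3520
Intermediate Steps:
A(C) = C (A(C) = 1*C = C)
R(w) = w² - 3*w (R(w) = (w² - 3*w) + 0 = w² - 3*w)
(R(A(5))*11)*32 = ((5*(-3 + 5))*11)*32 = ((5*2)*11)*32 = (10*11)*32 = 110*32 = 3520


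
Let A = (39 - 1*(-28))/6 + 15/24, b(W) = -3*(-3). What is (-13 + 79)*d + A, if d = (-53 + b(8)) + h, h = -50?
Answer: -148613/24 ≈ -6192.2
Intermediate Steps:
b(W) = 9
d = -94 (d = (-53 + 9) - 50 = -44 - 50 = -94)
A = 283/24 (A = (39 + 28)*(⅙) + 15*(1/24) = 67*(⅙) + 5/8 = 67/6 + 5/8 = 283/24 ≈ 11.792)
(-13 + 79)*d + A = (-13 + 79)*(-94) + 283/24 = 66*(-94) + 283/24 = -6204 + 283/24 = -148613/24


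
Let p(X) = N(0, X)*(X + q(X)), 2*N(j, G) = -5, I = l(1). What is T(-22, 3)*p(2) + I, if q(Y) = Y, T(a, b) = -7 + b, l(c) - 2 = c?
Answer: 43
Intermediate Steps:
l(c) = 2 + c
I = 3 (I = 2 + 1 = 3)
N(j, G) = -5/2 (N(j, G) = (½)*(-5) = -5/2)
p(X) = -5*X (p(X) = -5*(X + X)/2 = -5*X)
T(-22, 3)*p(2) + I = (-7 + 3)*(-5*2) + 3 = -4*(-10) + 3 = 40 + 3 = 43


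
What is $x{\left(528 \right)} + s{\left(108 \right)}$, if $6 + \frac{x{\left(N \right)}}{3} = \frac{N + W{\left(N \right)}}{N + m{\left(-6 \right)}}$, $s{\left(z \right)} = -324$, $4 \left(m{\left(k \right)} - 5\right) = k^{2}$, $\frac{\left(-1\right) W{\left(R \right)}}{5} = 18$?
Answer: $- \frac{92025}{271} \approx -339.58$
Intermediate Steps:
$W{\left(R \right)} = -90$ ($W{\left(R \right)} = \left(-5\right) 18 = -90$)
$m{\left(k \right)} = 5 + \frac{k^{2}}{4}$
$x{\left(N \right)} = -18 + \frac{3 \left(-90 + N\right)}{14 + N}$ ($x{\left(N \right)} = -18 + 3 \frac{N - 90}{N + \left(5 + \frac{\left(-6\right)^{2}}{4}\right)} = -18 + 3 \frac{-90 + N}{N + \left(5 + \frac{1}{4} \cdot 36\right)} = -18 + 3 \frac{-90 + N}{N + \left(5 + 9\right)} = -18 + 3 \frac{-90 + N}{N + 14} = -18 + 3 \frac{-90 + N}{14 + N} = -18 + \frac{3 \left(-90 + N\right)}{14 + N}$)
$x{\left(528 \right)} + s{\left(108 \right)} = \frac{3 \left(-174 - 2640\right)}{14 + 528} - 324 = \frac{3 \left(-174 - 2640\right)}{542} - 324 = 3 \cdot \frac{1}{542} \left(-2814\right) - 324 = - \frac{4221}{271} - 324 = - \frac{92025}{271}$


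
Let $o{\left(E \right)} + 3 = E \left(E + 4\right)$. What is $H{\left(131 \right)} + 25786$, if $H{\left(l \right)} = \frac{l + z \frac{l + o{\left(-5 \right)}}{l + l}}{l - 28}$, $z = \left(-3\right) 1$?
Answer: $\frac{695894919}{26986} \approx 25787.0$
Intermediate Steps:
$z = -3$
$o{\left(E \right)} = -3 + E \left(4 + E\right)$ ($o{\left(E \right)} = -3 + E \left(E + 4\right) = -3 + E \left(4 + E\right)$)
$H{\left(l \right)} = \frac{l - \frac{3 \left(2 + l\right)}{2 l}}{-28 + l}$ ($H{\left(l \right)} = \frac{l - 3 \frac{l + \left(-3 + \left(-5\right)^{2} + 4 \left(-5\right)\right)}{l + l}}{l - 28} = \frac{l - 3 \frac{l - -2}{2 l}}{-28 + l} = \frac{l - 3 \left(l + 2\right) \frac{1}{2 l}}{-28 + l} = \frac{l - 3 \left(2 + l\right) \frac{1}{2 l}}{-28 + l} = \frac{l - 3 \frac{2 + l}{2 l}}{-28 + l} = \frac{l - \frac{3 \left(2 + l\right)}{2 l}}{-28 + l}$)
$H{\left(131 \right)} + 25786 = \frac{-3 + 131^{2} - \frac{393}{2}}{131 \left(-28 + 131\right)} + 25786 = \frac{-3 + 17161 - \frac{393}{2}}{131 \cdot 103} + 25786 = \frac{1}{131} \cdot \frac{1}{103} \cdot \frac{33923}{2} + 25786 = \frac{33923}{26986} + 25786 = \frac{695894919}{26986}$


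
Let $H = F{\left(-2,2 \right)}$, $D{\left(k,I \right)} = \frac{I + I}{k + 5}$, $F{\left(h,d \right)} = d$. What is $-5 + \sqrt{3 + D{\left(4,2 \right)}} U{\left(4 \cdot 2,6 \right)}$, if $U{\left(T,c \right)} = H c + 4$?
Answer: $-5 + \frac{16 \sqrt{31}}{3} \approx 24.695$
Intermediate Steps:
$D{\left(k,I \right)} = \frac{2 I}{5 + k}$
$H = 2$
$U{\left(T,c \right)} = 4 + 2 c$ ($U{\left(T,c \right)} = 2 c + 4 = 4 + 2 c$)
$-5 + \sqrt{3 + D{\left(4,2 \right)}} U{\left(4 \cdot 2,6 \right)} = -5 + \sqrt{3 + 2 \cdot 2 \frac{1}{5 + 4}} \left(4 + 2 \cdot 6\right) = -5 + \sqrt{3 + 2 \cdot 2 \cdot \frac{1}{9}} \left(4 + 12\right) = -5 + \sqrt{3 + 2 \cdot 2 \cdot \frac{1}{9}} \cdot 16 = -5 + \sqrt{3 + \frac{4}{9}} \cdot 16 = -5 + \sqrt{\frac{31}{9}} \cdot 16 = -5 + \frac{\sqrt{31}}{3} \cdot 16 = -5 + \frac{16 \sqrt{31}}{3}$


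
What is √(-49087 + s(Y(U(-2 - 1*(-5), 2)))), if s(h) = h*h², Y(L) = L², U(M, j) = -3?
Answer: I*√48358 ≈ 219.9*I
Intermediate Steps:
s(h) = h³
√(-49087 + s(Y(U(-2 - 1*(-5), 2)))) = √(-49087 + ((-3)²)³) = √(-49087 + 9³) = √(-49087 + 729) = √(-48358) = I*√48358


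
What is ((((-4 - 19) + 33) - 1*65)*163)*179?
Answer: -1604735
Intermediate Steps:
((((-4 - 19) + 33) - 1*65)*163)*179 = (((-23 + 33) - 65)*163)*179 = ((10 - 65)*163)*179 = -55*163*179 = -8965*179 = -1604735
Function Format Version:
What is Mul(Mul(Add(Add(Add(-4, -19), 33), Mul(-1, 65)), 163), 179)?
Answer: -1604735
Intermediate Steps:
Mul(Mul(Add(Add(Add(-4, -19), 33), Mul(-1, 65)), 163), 179) = Mul(Mul(Add(Add(-23, 33), -65), 163), 179) = Mul(Mul(Add(10, -65), 163), 179) = Mul(Mul(-55, 163), 179) = Mul(-8965, 179) = -1604735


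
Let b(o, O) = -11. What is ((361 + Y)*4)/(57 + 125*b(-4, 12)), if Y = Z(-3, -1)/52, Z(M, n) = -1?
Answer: -18771/17134 ≈ -1.0955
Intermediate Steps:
Y = -1/52 ≈ -0.019231
((361 + Y)*4)/(57 + 125*b(-4, 12)) = ((361 - 1/52)*4)/(57 + 125*(-11)) = ((18771/52)*4)/(57 - 1375) = (18771/13)/(-1318) = (18771/13)*(-1/1318) = -18771/17134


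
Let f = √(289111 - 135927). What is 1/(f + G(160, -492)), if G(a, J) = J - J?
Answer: √9574/38296 ≈ 0.0025550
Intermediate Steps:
G(a, J) = 0
f = 4*√9574 (f = √153184 = 4*√9574 ≈ 391.39)
1/(f + G(160, -492)) = 1/(4*√9574 + 0) = 1/(4*√9574) = √9574/38296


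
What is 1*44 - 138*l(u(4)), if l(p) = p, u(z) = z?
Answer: -508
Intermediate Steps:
1*44 - 138*l(u(4)) = 1*44 - 138*4 = 44 - 552 = -508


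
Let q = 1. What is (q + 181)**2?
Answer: 33124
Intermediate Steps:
(q + 181)**2 = (1 + 181)**2 = 182**2 = 33124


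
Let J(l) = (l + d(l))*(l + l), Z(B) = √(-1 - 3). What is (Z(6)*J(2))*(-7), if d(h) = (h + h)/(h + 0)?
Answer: -224*I ≈ -224.0*I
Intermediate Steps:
Z(B) = 2*I (Z(B) = √(-4) = 2*I)
d(h) = 2 (d(h) = (2*h)/h = 2)
J(l) = 2*l*(2 + l) (J(l) = (l + 2)*(l + l) = (2 + l)*(2*l) = 2*l*(2 + l))
(Z(6)*J(2))*(-7) = ((2*I)*(2*2*(2 + 2)))*(-7) = ((2*I)*(2*2*4))*(-7) = ((2*I)*16)*(-7) = (32*I)*(-7) = -224*I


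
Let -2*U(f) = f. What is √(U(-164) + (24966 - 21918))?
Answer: √3130 ≈ 55.946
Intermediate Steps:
U(f) = -f/2
√(U(-164) + (24966 - 21918)) = √(-½*(-164) + (24966 - 21918)) = √(82 + 3048) = √3130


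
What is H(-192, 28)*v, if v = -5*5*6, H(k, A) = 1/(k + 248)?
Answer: -75/28 ≈ -2.6786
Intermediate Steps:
H(k, A) = 1/(248 + k)
v = -150 (v = -25*6 = -150)
H(-192, 28)*v = -150/(248 - 192) = -150/56 = (1/56)*(-150) = -75/28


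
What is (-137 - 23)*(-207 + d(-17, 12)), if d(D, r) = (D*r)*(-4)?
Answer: -97440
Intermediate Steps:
d(D, r) = -4*D*r
(-137 - 23)*(-207 + d(-17, 12)) = (-137 - 23)*(-207 - 4*(-17)*12) = -160*(-207 + 816) = -160*609 = -97440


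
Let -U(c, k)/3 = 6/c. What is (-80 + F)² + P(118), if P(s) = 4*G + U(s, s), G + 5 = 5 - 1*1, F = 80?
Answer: -245/59 ≈ -4.1525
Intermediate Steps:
U(c, k) = -18/c
G = -1 (G = -5 + (5 - 1*1) = -5 + (5 - 1) = -5 + 4 = -1)
P(s) = -4 - 18/s (P(s) = 4*(-1) - 18/s = -4 - 18/s)
(-80 + F)² + P(118) = (-80 + 80)² + (-4 - 18/118) = 0² + (-4 - 18*1/118) = 0 + (-4 - 9/59) = 0 - 245/59 = -245/59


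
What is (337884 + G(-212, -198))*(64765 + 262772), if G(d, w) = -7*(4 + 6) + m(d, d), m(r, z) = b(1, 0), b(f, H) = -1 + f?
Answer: 110646584118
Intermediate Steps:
m(r, z) = 0 (m(r, z) = -1 + 1 = 0)
G(d, w) = -70 (G(d, w) = -7*(4 + 6) + 0 = -7*10 + 0 = -70 + 0 = -70)
(337884 + G(-212, -198))*(64765 + 262772) = (337884 - 70)*(64765 + 262772) = 337814*327537 = 110646584118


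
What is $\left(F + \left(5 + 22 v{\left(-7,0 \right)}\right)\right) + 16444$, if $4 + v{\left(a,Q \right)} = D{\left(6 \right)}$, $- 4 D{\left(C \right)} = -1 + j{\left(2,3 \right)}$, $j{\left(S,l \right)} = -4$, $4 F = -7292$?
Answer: $\frac{29131}{2} \approx 14566.0$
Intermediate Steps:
$F = -1823$ ($F = \frac{1}{4} \left(-7292\right) = -1823$)
$D{\left(C \right)} = \frac{5}{4}$ ($D{\left(C \right)} = - \frac{-1 - 4}{4} = \left(- \frac{1}{4}\right) \left(-5\right) = \frac{5}{4}$)
$v{\left(a,Q \right)} = - \frac{11}{4}$ ($v{\left(a,Q \right)} = -4 + \frac{5}{4} = - \frac{11}{4}$)
$\left(F + \left(5 + 22 v{\left(-7,0 \right)}\right)\right) + 16444 = \left(-1823 + \left(5 + 22 \left(- \frac{11}{4}\right)\right)\right) + 16444 = \left(-1823 + \left(5 - \frac{121}{2}\right)\right) + 16444 = \left(-1823 - \frac{111}{2}\right) + 16444 = - \frac{3757}{2} + 16444 = \frac{29131}{2}$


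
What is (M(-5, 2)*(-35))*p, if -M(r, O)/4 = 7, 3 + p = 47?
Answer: 43120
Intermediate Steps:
p = 44 (p = -3 + 47 = 44)
M(r, O) = -28 (M(r, O) = -4*7 = -28)
(M(-5, 2)*(-35))*p = -28*(-35)*44 = 980*44 = 43120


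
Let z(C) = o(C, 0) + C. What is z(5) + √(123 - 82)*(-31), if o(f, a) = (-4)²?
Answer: 21 - 31*√41 ≈ -177.50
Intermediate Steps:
o(f, a) = 16
z(C) = 16 + C
z(5) + √(123 - 82)*(-31) = (16 + 5) + √(123 - 82)*(-31) = 21 + √41*(-31) = 21 - 31*√41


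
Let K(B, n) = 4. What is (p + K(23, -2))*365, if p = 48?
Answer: 18980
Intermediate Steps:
(p + K(23, -2))*365 = (48 + 4)*365 = 52*365 = 18980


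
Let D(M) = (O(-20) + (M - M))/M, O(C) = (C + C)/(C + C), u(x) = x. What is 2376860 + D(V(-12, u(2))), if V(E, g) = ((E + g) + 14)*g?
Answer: 19014881/8 ≈ 2.3769e+6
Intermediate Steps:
O(C) = 1 (O(C) = (2*C)/((2*C)) = (2*C)*(1/(2*C)) = 1)
V(E, g) = g*(14 + E + g) (V(E, g) = (14 + E + g)*g = g*(14 + E + g))
D(M) = 1/M (D(M) = (1 + (M - M))/M = (1 + 0)/M = 1/M)
2376860 + D(V(-12, u(2))) = 2376860 + 1/(2*(14 - 12 + 2)) = 2376860 + 1/(2*4) = 2376860 + 1/8 = 2376860 + ⅛ = 19014881/8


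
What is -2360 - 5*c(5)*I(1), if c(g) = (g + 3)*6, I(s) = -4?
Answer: -1400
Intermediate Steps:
c(g) = 18 + 6*g (c(g) = (3 + g)*6 = 18 + 6*g)
-2360 - 5*c(5)*I(1) = -2360 - 5*(18 + 6*5)*(-4) = -2360 - 5*(18 + 30)*(-4) = -2360 - 5*48*(-4) = -2360 - 240*(-4) = -2360 - 1*(-960) = -2360 + 960 = -1400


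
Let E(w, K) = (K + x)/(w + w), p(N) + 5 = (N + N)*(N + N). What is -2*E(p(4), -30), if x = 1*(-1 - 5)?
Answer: 36/59 ≈ 0.61017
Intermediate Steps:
x = -6 (x = 1*(-6) = -6)
p(N) = -5 + 4*N² (p(N) = -5 + (N + N)*(N + N) = -5 + (2*N)*(2*N) = -5 + 4*N²)
E(w, K) = (-6 + K)/(2*w) (E(w, K) = (K - 6)/(w + w) = (-6 + K)/((2*w)) = (-6 + K)*(1/(2*w)) = (-6 + K)/(2*w))
-2*E(p(4), -30) = -(-6 - 30)/(-5 + 4*4²) = -(-36)/(-5 + 4*16) = -(-36)/(-5 + 64) = -(-36)/59 = -2*(-18/59) = 36/59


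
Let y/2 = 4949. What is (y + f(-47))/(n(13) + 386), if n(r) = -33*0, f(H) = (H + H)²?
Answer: 9367/193 ≈ 48.534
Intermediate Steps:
f(H) = 4*H² (f(H) = (2*H)² = 4*H²)
n(r) = 0
y = 9898 (y = 2*4949 = 9898)
(y + f(-47))/(n(13) + 386) = (9898 + 4*(-47)²)/(0 + 386) = (9898 + 4*2209)/386 = (9898 + 8836)*(1/386) = 18734*(1/386) = 9367/193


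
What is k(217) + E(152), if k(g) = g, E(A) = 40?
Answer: 257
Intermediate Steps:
k(217) + E(152) = 217 + 40 = 257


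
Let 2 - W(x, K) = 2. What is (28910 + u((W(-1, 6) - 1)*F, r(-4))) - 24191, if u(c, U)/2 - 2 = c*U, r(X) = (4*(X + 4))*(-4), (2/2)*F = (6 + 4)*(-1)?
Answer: 4723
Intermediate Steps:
W(x, K) = 0 (W(x, K) = 2 - 1*2 = 2 - 2 = 0)
F = -10 (F = (6 + 4)*(-1) = 10*(-1) = -10)
r(X) = -64 - 16*X (r(X) = (4*(4 + X))*(-4) = (16 + 4*X)*(-4) = -64 - 16*X)
u(c, U) = 4 + 2*U*c (u(c, U) = 4 + 2*(c*U) = 4 + 2*(U*c) = 4 + 2*U*c)
(28910 + u((W(-1, 6) - 1)*F, r(-4))) - 24191 = (28910 + (4 + 2*(-64 - 16*(-4))*((0 - 1)*(-10)))) - 24191 = (28910 + (4 + 2*(-64 + 64)*(-1*(-10)))) - 24191 = (28910 + (4 + 2*0*10)) - 24191 = (28910 + (4 + 0)) - 24191 = (28910 + 4) - 24191 = 28914 - 24191 = 4723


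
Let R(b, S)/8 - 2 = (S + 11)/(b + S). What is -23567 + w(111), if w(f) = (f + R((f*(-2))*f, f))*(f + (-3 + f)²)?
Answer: 12031552066/8177 ≈ 1.4714e+6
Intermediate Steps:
R(b, S) = 16 + 8*(11 + S)/(S + b) (R(b, S) = 16 + 8*((S + 11)/(b + S)) = 16 + 8*((11 + S)/(S + b)) = 16 + 8*(11 + S)/(S + b))
w(f) = (f + (-3 + f)²)*(f + 8*(11 - 4*f² + 3*f)/(f - 2*f²)) (w(f) = (f + 8*(11 + 2*((f*(-2))*f) + 3*f)/(f + (f*(-2))*f))*(f + (-3 + f)²) = (f + 8*(11 + 2*((-2*f)*f) + 3*f)/(f + (-2*f)*f))*(f + (-3 + f)²) = (f + 8*(11 + 2*(-2*f²) + 3*f)/(f - 2*f²))*(f + (-3 + f)²) = (f + 8*(11 - 4*f² + 3*f)/(f - 2*f²))*(f + (-3 + f)²) = (f + (-3 + f)²)*(f + 8*(11 - 4*f² + 3*f)/(f - 2*f²)))
-23567 + w(111) = -23567 + (-792 - 161*111³ + 2*111⁵ + 21*111⁴ + 224*111 + 311*111²)/(111*(-1 + 2*111)) = -23567 + (-792 - 161*1367631 + 2*16850581551 + 21*151807041 + 24864 + 311*12321)/(111*(-1 + 222)) = -23567 + (1/111)*(-792 - 220188591 + 33701163102 + 3187947861 + 24864 + 3831831)/221 = -23567 + (1/111)*(1/221)*36672778275 = -23567 + 12224259425/8177 = 12031552066/8177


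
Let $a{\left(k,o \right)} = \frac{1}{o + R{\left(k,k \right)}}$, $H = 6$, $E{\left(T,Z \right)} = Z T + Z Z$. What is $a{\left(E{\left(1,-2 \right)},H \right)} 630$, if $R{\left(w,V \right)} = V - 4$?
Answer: $\frac{315}{2} \approx 157.5$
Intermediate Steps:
$R{\left(w,V \right)} = -4 + V$
$E{\left(T,Z \right)} = Z^{2} + T Z$ ($E{\left(T,Z \right)} = T Z + Z^{2} = Z^{2} + T Z$)
$a{\left(k,o \right)} = \frac{1}{-4 + k + o}$ ($a{\left(k,o \right)} = \frac{1}{o + \left(-4 + k\right)} = \frac{1}{-4 + k + o}$)
$a{\left(E{\left(1,-2 \right)},H \right)} 630 = \frac{1}{-4 - 2 \left(1 - 2\right) + 6} \cdot 630 = \frac{1}{-4 - -2 + 6} \cdot 630 = \frac{1}{-4 + 2 + 6} \cdot 630 = \frac{1}{4} \cdot 630 = \frac{315}{2}$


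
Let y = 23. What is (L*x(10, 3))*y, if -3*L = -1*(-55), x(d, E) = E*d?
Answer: -12650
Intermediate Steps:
L = -55/3 (L = -(-1)*(-55)/3 = -⅓*55 = -55/3 ≈ -18.333)
(L*x(10, 3))*y = -55*10*23 = -55/3*30*23 = -550*23 = -12650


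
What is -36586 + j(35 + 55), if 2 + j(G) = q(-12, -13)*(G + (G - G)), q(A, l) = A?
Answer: -37668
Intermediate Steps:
j(G) = -2 - 12*G (j(G) = -2 - 12*(G + (G - G)) = -2 - 12*(G + 0) = -2 - 12*G)
-36586 + j(35 + 55) = -36586 + (-2 - 12*(35 + 55)) = -36586 + (-2 - 12*90) = -36586 + (-2 - 1080) = -36586 - 1082 = -37668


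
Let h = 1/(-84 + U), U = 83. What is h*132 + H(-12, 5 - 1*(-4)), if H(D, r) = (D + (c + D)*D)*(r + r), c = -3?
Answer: 2892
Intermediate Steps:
h = -1 (h = 1/(-84 + 83) = 1/(-1) = -1)
H(D, r) = 2*r*(D + D*(-3 + D)) (H(D, r) = (D + (-3 + D)*D)*(r + r) = (D + D*(-3 + D))*(2*r) = 2*r*(D + D*(-3 + D)))
h*132 + H(-12, 5 - 1*(-4)) = -1*132 + 2*(-12)*(5 - 1*(-4))*(-2 - 12) = -132 + 2*(-12)*(5 + 4)*(-14) = -132 + 2*(-12)*9*(-14) = -132 + 3024 = 2892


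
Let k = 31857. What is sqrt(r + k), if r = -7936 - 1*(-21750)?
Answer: sqrt(45671) ≈ 213.71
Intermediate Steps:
r = 13814 (r = -7936 + 21750 = 13814)
sqrt(r + k) = sqrt(13814 + 31857) = sqrt(45671)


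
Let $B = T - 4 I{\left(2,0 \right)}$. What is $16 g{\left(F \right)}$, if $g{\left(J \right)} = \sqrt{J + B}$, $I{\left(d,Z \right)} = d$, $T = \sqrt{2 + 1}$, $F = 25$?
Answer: $16 \sqrt{17 + \sqrt{3}} \approx 69.249$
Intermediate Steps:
$T = \sqrt{3} \approx 1.732$
$B = -8 + \sqrt{3}$ ($B = \sqrt{3} - 8 = -8 + \sqrt{3} \approx -6.268$)
$g{\left(J \right)} = \sqrt{-8 + J + \sqrt{3}}$ ($g{\left(J \right)} = \sqrt{J - \left(8 - \sqrt{3}\right)} = \sqrt{-8 + J + \sqrt{3}}$)
$16 g{\left(F \right)} = 16 \sqrt{-8 + 25 + \sqrt{3}} = 16 \sqrt{17 + \sqrt{3}}$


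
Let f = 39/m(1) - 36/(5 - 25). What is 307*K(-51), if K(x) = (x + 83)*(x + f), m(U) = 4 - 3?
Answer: -501024/5 ≈ -1.0020e+5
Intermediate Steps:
m(U) = 1
f = 204/5 (f = 39/1 - 36/(5 - 25) = 39*1 - 36/(-20) = 39 - 36*(-1/20) = 39 + 9/5 = 204/5 ≈ 40.800)
K(x) = (83 + x)*(204/5 + x) (K(x) = (x + 83)*(x + 204/5) = (83 + x)*(204/5 + x))
307*K(-51) = 307*(16932/5 + (-51)**2 + (619/5)*(-51)) = 307*(16932/5 + 2601 - 31569/5) = 307*(-1632/5) = -501024/5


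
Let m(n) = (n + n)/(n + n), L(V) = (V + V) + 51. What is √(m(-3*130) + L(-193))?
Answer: I*√334 ≈ 18.276*I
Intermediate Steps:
L(V) = 51 + 2*V (L(V) = 2*V + 51 = 51 + 2*V)
m(n) = 1 (m(n) = (2*n)/((2*n)) = (2*n)*(1/(2*n)) = 1)
√(m(-3*130) + L(-193)) = √(1 + (51 + 2*(-193))) = √(1 + (51 - 386)) = √(1 - 335) = √(-334) = I*√334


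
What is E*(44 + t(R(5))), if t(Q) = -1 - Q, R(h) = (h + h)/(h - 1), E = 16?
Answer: 648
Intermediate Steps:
R(h) = 2*h/(-1 + h) (R(h) = (2*h)/(-1 + h) = 2*h/(-1 + h))
E*(44 + t(R(5))) = 16*(44 + (-1 - 2*5/(-1 + 5))) = 16*(44 + (-1 - 2*5/4)) = 16*(44 + (-1 - 1*5/2)) = 16*(44 + (-1 - 5/2)) = 16*(44 - 7/2) = 16*(81/2) = 648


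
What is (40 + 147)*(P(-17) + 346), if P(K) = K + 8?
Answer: 63019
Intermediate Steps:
P(K) = 8 + K
(40 + 147)*(P(-17) + 346) = (40 + 147)*((8 - 17) + 346) = 187*(-9 + 346) = 187*337 = 63019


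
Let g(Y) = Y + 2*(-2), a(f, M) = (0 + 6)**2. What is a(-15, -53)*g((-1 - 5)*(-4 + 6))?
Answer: -576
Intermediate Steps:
a(f, M) = 36 (a(f, M) = 6**2 = 36)
g(Y) = -4 + Y (g(Y) = Y - 4 = -4 + Y)
a(-15, -53)*g((-1 - 5)*(-4 + 6)) = 36*(-4 + (-1 - 5)*(-4 + 6)) = 36*(-4 - 6*2) = 36*(-4 - 12) = 36*(-16) = -576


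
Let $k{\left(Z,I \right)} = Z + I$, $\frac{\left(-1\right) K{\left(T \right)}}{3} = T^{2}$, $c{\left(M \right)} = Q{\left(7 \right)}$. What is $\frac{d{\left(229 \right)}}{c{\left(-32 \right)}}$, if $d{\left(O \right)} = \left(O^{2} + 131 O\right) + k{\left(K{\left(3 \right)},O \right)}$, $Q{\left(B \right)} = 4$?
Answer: $\frac{41321}{2} \approx 20661.0$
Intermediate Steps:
$c{\left(M \right)} = 4$
$K{\left(T \right)} = - 3 T^{2}$
$k{\left(Z,I \right)} = I + Z$
$d{\left(O \right)} = -27 + O^{2} + 132 O$ ($d{\left(O \right)} = \left(O^{2} + 131 O\right) + \left(O - 3 \cdot 3^{2}\right) = \left(O^{2} + 131 O\right) + \left(O - 27\right) = \left(O^{2} + 131 O\right) + \left(-27 + O\right) = -27 + O^{2} + 132 O$)
$\frac{d{\left(229 \right)}}{c{\left(-32 \right)}} = \frac{-27 + 229^{2} + 132 \cdot 229}{4} = \left(-27 + 52441 + 30228\right) \frac{1}{4} = 82642 \cdot \frac{1}{4} = \frac{41321}{2}$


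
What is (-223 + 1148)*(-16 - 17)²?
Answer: 1007325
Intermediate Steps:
(-223 + 1148)*(-16 - 17)² = 925*(-33)² = 925*1089 = 1007325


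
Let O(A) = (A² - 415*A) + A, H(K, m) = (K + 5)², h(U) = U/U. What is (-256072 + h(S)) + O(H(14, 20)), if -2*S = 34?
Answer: -275204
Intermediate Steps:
S = -17 (S = -½*34 = -17)
h(U) = 1
H(K, m) = (5 + K)²
O(A) = A² - 414*A
(-256072 + h(S)) + O(H(14, 20)) = (-256072 + 1) + (5 + 14)²*(-414 + (5 + 14)²) = -256071 + 19²*(-414 + 19²) = -256071 + 361*(-414 + 361) = -256071 + 361*(-53) = -256071 - 19133 = -275204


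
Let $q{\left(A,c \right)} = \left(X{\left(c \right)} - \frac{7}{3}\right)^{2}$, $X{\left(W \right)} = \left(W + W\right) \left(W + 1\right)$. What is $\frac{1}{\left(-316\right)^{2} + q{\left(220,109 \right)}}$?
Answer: $\frac{9}{5175255193} \approx 1.739 \cdot 10^{-9}$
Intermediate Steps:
$X{\left(W \right)} = 2 W \left(1 + W\right)$
$q{\left(A,c \right)} = \left(- \frac{7}{3} + 2 c \left(1 + c\right)\right)^{2}$ ($q{\left(A,c \right)} = \left(2 c \left(1 + c\right) - \frac{7}{3}\right)^{2} = \left(- \frac{7}{3} + 2 c \left(1 + c\right)\right)^{2}$)
$\frac{1}{\left(-316\right)^{2} + q{\left(220,109 \right)}} = \frac{1}{\left(-316\right)^{2} + \frac{\left(-7 + 6 \cdot 109 \left(1 + 109\right)\right)^{2}}{9}} = \frac{1}{99856 + \frac{\left(-7 + 6 \cdot 109 \cdot 110\right)^{2}}{9}} = \frac{1}{99856 + \frac{\left(-7 + 71940\right)^{2}}{9}} = \frac{1}{99856 + \frac{71933^{2}}{9}} = \frac{1}{99856 + \frac{1}{9} \cdot 5174356489} = \frac{1}{99856 + \frac{5174356489}{9}} = \frac{1}{\frac{5175255193}{9}} = \frac{9}{5175255193}$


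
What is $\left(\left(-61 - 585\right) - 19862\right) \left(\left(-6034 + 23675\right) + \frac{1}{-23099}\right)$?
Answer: $- \frac{8356793804664}{23099} \approx -3.6178 \cdot 10^{8}$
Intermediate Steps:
$\left(\left(-61 - 585\right) - 19862\right) \left(\left(-6034 + 23675\right) + \frac{1}{-23099}\right) = \left(\left(-61 - 585\right) - 19862\right) \left(17641 - \frac{1}{23099}\right) = \left(-646 - 19862\right) \frac{407489458}{23099} = \left(-20508\right) \frac{407489458}{23099} = - \frac{8356793804664}{23099}$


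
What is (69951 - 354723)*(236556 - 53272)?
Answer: -52194151248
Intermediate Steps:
(69951 - 354723)*(236556 - 53272) = -284772*183284 = -52194151248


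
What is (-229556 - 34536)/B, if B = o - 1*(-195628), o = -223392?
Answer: 66023/6941 ≈ 9.5120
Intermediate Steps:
B = -27764 (B = -223392 - 1*(-195628) = -223392 + 195628 = -27764)
(-229556 - 34536)/B = (-229556 - 34536)/(-27764) = -264092*(-1/27764) = 66023/6941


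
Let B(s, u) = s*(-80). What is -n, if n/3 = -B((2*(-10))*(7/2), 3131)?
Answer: 16800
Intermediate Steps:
B(s, u) = -80*s
n = -16800 (n = 3*(-(-80)*(2*(-10))*(7/2)) = 3*(-(-80)*(-140/2)) = 3*(-(-80)*(-20*7/2)) = 3*(-(-80)*(-70)) = 3*(-1*5600) = 3*(-5600) = -16800)
-n = -1*(-16800) = 16800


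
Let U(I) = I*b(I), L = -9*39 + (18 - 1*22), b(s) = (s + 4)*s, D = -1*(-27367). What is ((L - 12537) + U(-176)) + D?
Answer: -5313397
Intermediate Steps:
D = 27367
b(s) = s*(4 + s) (b(s) = (4 + s)*s = s*(4 + s))
L = -355 (L = -351 + (18 - 22) = -351 - 4 = -355)
U(I) = I²*(4 + I) (U(I) = I*(I*(4 + I)) = I²*(4 + I))
((L - 12537) + U(-176)) + D = ((-355 - 12537) + (-176)²*(4 - 176)) + 27367 = (-12892 + 30976*(-172)) + 27367 = (-12892 - 5327872) + 27367 = -5340764 + 27367 = -5313397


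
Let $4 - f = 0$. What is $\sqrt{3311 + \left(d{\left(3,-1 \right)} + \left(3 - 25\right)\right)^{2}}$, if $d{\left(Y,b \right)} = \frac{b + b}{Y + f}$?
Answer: $\frac{5 \sqrt{7463}}{7} \approx 61.706$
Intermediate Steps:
$f = 4$ ($f = 4 - 0 = 4 + 0 = 4$)
$d{\left(Y,b \right)} = \frac{2 b}{4 + Y}$ ($d{\left(Y,b \right)} = \frac{b + b}{Y + 4} = \frac{2 b}{4 + Y}$)
$\sqrt{3311 + \left(d{\left(3,-1 \right)} + \left(3 - 25\right)\right)^{2}} = \sqrt{3311 + \left(2 \left(-1\right) \frac{1}{4 + 3} + \left(3 - 25\right)\right)^{2}} = \sqrt{3311 + \left(2 \left(-1\right) \frac{1}{7} + \left(3 - 25\right)\right)^{2}} = \sqrt{3311 + \left(2 \left(-1\right) \frac{1}{7} - 22\right)^{2}} = \sqrt{3311 + \left(- \frac{2}{7} - 22\right)^{2}} = \sqrt{3311 + \left(- \frac{156}{7}\right)^{2}} = \sqrt{3311 + \frac{24336}{49}} = \sqrt{\frac{186575}{49}} = \frac{5 \sqrt{7463}}{7}$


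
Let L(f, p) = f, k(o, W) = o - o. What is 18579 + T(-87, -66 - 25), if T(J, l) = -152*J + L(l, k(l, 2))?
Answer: 31712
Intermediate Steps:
k(o, W) = 0
T(J, l) = l - 152*J (T(J, l) = -152*J + l = l - 152*J)
18579 + T(-87, -66 - 25) = 18579 + ((-66 - 25) - 152*(-87)) = 18579 + (-91 + 13224) = 18579 + 13133 = 31712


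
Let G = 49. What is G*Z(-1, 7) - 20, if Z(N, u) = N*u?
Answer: -363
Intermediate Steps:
G*Z(-1, 7) - 20 = 49*(-1*7) - 20 = 49*(-7) - 20 = -343 - 20 = -363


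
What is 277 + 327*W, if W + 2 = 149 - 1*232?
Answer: -27518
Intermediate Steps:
W = -85 (W = -2 + (149 - 1*232) = -2 + (149 - 232) = -2 - 83 = -85)
277 + 327*W = 277 + 327*(-85) = 277 - 27795 = -27518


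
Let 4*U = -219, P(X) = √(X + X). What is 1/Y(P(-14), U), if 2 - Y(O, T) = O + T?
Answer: 908/51977 + 32*I*√7/51977 ≈ 0.017469 + 0.0016289*I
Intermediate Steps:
P(X) = √2*√X (P(X) = √(2*X) = √2*√X)
U = -219/4 (U = (¼)*(-219) = -219/4 ≈ -54.750)
Y(O, T) = 2 - O - T (Y(O, T) = 2 - (O + T) = 2 + (-O - T) = 2 - O - T)
1/Y(P(-14), U) = 1/(2 - √2*√(-14) - 1*(-219/4)) = 1/(2 - √2*I*√14 + 219/4) = 1/(2 - 2*I*√7 + 219/4) = 1/(227/4 - 2*I*√7)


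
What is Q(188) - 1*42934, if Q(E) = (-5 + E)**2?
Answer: -9445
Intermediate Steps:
Q(188) - 1*42934 = (-5 + 188)**2 - 1*42934 = 183**2 - 42934 = 33489 - 42934 = -9445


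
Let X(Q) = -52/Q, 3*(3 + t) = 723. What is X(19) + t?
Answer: 4470/19 ≈ 235.26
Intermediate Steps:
t = 238 (t = -3 + (1/3)*723 = -3 + 241 = 238)
X(19) + t = -52/19 + 238 = 4470/19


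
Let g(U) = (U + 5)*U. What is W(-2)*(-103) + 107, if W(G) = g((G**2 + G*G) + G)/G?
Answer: 3506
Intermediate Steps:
g(U) = U*(5 + U) (g(U) = (5 + U)*U = U*(5 + U))
W(G) = (G + 2*G**2)*(5 + G + 2*G**2)/G (W(G) = (((G**2 + G*G) + G)*(5 + ((G**2 + G*G) + G)))/G = (((G**2 + G**2) + G)*(5 + ((G**2 + G**2) + G)))/G = ((2*G**2 + G)*(5 + (2*G**2 + G)))/G = ((G + 2*G**2)*(5 + (G + 2*G**2)))/G = ((G + 2*G**2)*(5 + G + 2*G**2))/G = (G + 2*G**2)*(5 + G + 2*G**2)/G)
W(-2)*(-103) + 107 = ((1 + 2*(-2))*(5 - 2*(1 + 2*(-2))))*(-103) + 107 = ((1 - 4)*(5 - 2*(1 - 4)))*(-103) + 107 = -3*(5 - 2*(-3))*(-103) + 107 = -3*(5 + 6)*(-103) + 107 = -3*11*(-103) + 107 = -33*(-103) + 107 = 3399 + 107 = 3506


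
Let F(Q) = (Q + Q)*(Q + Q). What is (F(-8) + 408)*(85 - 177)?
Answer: -61088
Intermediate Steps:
F(Q) = 4*Q**2 (F(Q) = (2*Q)*(2*Q) = 4*Q**2)
(F(-8) + 408)*(85 - 177) = (4*(-8)**2 + 408)*(85 - 177) = (4*64 + 408)*(-92) = (256 + 408)*(-92) = 664*(-92) = -61088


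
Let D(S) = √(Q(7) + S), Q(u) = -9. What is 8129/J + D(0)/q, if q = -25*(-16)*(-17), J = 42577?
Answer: 8129/42577 - 3*I/6800 ≈ 0.19092 - 0.00044118*I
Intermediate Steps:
q = -6800 (q = 400*(-17) = -6800)
D(S) = √(-9 + S)
8129/J + D(0)/q = 8129/42577 + √(-9 + 0)/(-6800) = 8129*(1/42577) + √(-9)*(-1/6800) = 8129/42577 + (3*I)*(-1/6800) = 8129/42577 - 3*I/6800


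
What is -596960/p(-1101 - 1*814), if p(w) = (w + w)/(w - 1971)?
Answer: -231978656/383 ≈ -6.0569e+5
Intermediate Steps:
p(w) = 2*w/(-1971 + w) (p(w) = (2*w)/(-1971 + w) = 2*w/(-1971 + w))
-596960/p(-1101 - 1*814) = -596960*(-1971 + (-1101 - 1*814))/(2*(-1101 - 1*814)) = -596960*(-1971 + (-1101 - 814))/(2*(-1101 - 814)) = -596960/(2*(-1915)/(-1971 - 1915)) = -596960/(2*(-1915)/(-3886)) = -596960/(2*(-1915)*(-1/3886)) = -596960/1915/1943 = -596960*1943/1915 = -231978656/383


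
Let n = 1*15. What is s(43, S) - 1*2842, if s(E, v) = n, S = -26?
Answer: -2827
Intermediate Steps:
n = 15
s(E, v) = 15
s(43, S) - 1*2842 = 15 - 1*2842 = 15 - 2842 = -2827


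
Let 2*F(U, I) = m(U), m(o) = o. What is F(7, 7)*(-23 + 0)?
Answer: -161/2 ≈ -80.500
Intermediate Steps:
F(U, I) = U/2
F(7, 7)*(-23 + 0) = ((1/2)*7)*(-23 + 0) = (7/2)*(-23) = -161/2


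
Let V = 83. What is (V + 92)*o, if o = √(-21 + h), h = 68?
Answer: 175*√47 ≈ 1199.7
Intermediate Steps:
o = √47 (o = √(-21 + 68) = √47 ≈ 6.8557)
(V + 92)*o = (83 + 92)*√47 = 175*√47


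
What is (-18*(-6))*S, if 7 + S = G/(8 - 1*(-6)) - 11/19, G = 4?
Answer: -104760/133 ≈ -787.67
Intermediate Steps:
S = -970/133 (S = -7 + (4/(8 - 1*(-6)) - 11/19) = -7 + (4/(8 + 6) - 11*1/19) = -7 + (4/14 - 11/19) = -7 + (4*(1/14) - 11/19) = -7 + (2/7 - 11/19) = -7 - 39/133 = -970/133 ≈ -7.2932)
(-18*(-6))*S = -18*(-6)*(-970/133) = 108*(-970/133) = -104760/133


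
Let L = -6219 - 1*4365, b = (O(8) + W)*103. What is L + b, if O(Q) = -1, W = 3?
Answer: -10378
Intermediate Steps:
b = 206 (b = (-1 + 3)*103 = 2*103 = 206)
L = -10584 (L = -6219 - 4365 = -10584)
L + b = -10584 + 206 = -10378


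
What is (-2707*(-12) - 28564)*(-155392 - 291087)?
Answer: -1750197680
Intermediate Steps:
(-2707*(-12) - 28564)*(-155392 - 291087) = (32484 - 28564)*(-446479) = 3920*(-446479) = -1750197680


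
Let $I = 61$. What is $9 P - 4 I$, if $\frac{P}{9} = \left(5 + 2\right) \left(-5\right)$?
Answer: $-3079$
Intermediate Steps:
$P = -315$ ($P = 9 \left(5 + 2\right) \left(-5\right) = 9 \cdot 7 \left(-5\right) = 9 \left(-35\right) = -315$)
$9 P - 4 I = 9 \left(-315\right) - 244 = -2835 - 244 = -3079$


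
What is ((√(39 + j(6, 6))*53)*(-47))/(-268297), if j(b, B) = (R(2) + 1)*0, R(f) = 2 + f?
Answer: 2491*√39/268297 ≈ 0.057982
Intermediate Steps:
j(b, B) = 0 (j(b, B) = ((2 + 2) + 1)*0 = (4 + 1)*0 = 5*0 = 0)
((√(39 + j(6, 6))*53)*(-47))/(-268297) = ((√(39 + 0)*53)*(-47))/(-268297) = ((√39*53)*(-47))*(-1/268297) = ((53*√39)*(-47))*(-1/268297) = -2491*√39*(-1/268297) = 2491*√39/268297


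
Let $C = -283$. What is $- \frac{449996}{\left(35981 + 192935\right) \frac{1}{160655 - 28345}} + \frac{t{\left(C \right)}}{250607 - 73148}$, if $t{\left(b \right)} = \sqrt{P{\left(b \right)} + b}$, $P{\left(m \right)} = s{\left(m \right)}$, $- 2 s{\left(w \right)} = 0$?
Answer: $- \frac{14884742690}{57229} + \frac{i \sqrt{283}}{177459} \approx -2.6009 \cdot 10^{5} + 9.4797 \cdot 10^{-5} i$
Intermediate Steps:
$s{\left(w \right)} = 0$ ($s{\left(w \right)} = \left(- \frac{1}{2}\right) 0 = 0$)
$P{\left(m \right)} = 0$
$t{\left(b \right)} = \sqrt{b}$ ($t{\left(b \right)} = \sqrt{0 + b} = \sqrt{b}$)
$- \frac{449996}{\left(35981 + 192935\right) \frac{1}{160655 - 28345}} + \frac{t{\left(C \right)}}{250607 - 73148} = - \frac{449996}{\left(35981 + 192935\right) \frac{1}{160655 - 28345}} + \frac{\sqrt{-283}}{250607 - 73148} = - \frac{449996}{228916 \cdot \frac{1}{132310}} + \frac{i \sqrt{283}}{177459} = - \frac{449996}{228916 \cdot \frac{1}{132310}} + i \sqrt{283} \cdot \frac{1}{177459} = - \frac{449996}{\frac{114458}{66155}} + \frac{i \sqrt{283}}{177459} = \left(-449996\right) \frac{66155}{114458} + \frac{i \sqrt{283}}{177459} = - \frac{14884742690}{57229} + \frac{i \sqrt{283}}{177459}$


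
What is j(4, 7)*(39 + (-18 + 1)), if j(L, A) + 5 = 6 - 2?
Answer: -22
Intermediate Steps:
j(L, A) = -1 (j(L, A) = -5 + (6 - 2) = -5 + 4 = -1)
j(4, 7)*(39 + (-18 + 1)) = -(39 + (-18 + 1)) = -(39 - 17) = -1*22 = -22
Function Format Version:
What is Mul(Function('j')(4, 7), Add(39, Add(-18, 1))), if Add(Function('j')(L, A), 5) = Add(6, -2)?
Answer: -22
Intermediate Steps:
Function('j')(L, A) = -1 (Function('j')(L, A) = Add(-5, Add(6, -2)) = Add(-5, 4) = -1)
Mul(Function('j')(4, 7), Add(39, Add(-18, 1))) = Mul(-1, Add(39, Add(-18, 1))) = Mul(-1, Add(39, -17)) = Mul(-1, 22) = -22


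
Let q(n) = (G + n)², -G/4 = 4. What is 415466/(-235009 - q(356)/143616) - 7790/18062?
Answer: -2464406543903/1120613233487 ≈ -2.1992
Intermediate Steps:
G = -16 (G = -4*4 = -16)
q(n) = (-16 + n)²
415466/(-235009 - q(356)/143616) - 7790/18062 = 415466/(-235009 - (-16 + 356)²/143616) - 7790/18062 = 415466/(-235009 - 340²/143616) - 7790*1/18062 = 415466/(-235009 - 115600/143616) - 3895/9031 = 415466/(-235009 - 1*425/528) - 3895/9031 = 415466/(-235009 - 425/528) - 3895/9031 = 415466/(-124085177/528) - 3895/9031 = 415466*(-528/124085177) - 3895/9031 = -219366048/124085177 - 3895/9031 = -2464406543903/1120613233487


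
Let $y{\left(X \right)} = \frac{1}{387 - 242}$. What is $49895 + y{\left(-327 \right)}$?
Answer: $\frac{7234776}{145} \approx 49895.0$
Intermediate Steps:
$y{\left(X \right)} = \frac{1}{145}$
$49895 + y{\left(-327 \right)} = 49895 + \frac{1}{145} = \frac{7234776}{145}$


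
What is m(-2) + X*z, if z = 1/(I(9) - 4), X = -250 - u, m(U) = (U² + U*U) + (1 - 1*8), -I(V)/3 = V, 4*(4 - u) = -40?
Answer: 295/31 ≈ 9.5161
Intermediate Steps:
u = 14 (u = 4 - ¼*(-40) = 4 + 10 = 14)
I(V) = -3*V
m(U) = -7 + 2*U² (m(U) = (U² + U²) + (1 - 8) = 2*U² - 7 = -7 + 2*U²)
X = -264 (X = -250 - 1*14 = -250 - 14 = -264)
z = -1/31 (z = 1/(-3*9 - 4) = 1/(-27 - 4) = 1/(-31) = -1/31 ≈ -0.032258)
m(-2) + X*z = (-7 + 2*(-2)²) - 264*(-1/31) = (-7 + 2*4) + 264/31 = (-7 + 8) + 264/31 = 1 + 264/31 = 295/31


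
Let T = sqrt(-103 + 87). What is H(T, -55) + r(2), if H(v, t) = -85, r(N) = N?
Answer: -83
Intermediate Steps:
T = 4*I (T = sqrt(-16) = 4*I ≈ 4.0*I)
H(T, -55) + r(2) = -85 + 2 = -83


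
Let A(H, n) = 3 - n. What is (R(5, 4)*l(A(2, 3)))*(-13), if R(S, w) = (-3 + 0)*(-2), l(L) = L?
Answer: 0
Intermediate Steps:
R(S, w) = 6 (R(S, w) = -3*(-2) = 6)
(R(5, 4)*l(A(2, 3)))*(-13) = (6*(3 - 1*3))*(-13) = (6*(3 - 3))*(-13) = (6*0)*(-13) = 0*(-13) = 0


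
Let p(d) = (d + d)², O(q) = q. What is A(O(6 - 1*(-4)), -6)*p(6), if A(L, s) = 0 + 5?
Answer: 720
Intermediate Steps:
A(L, s) = 5
p(d) = 4*d² (p(d) = (2*d)² = 4*d²)
A(O(6 - 1*(-4)), -6)*p(6) = 5*(4*6²) = 5*(4*36) = 5*144 = 720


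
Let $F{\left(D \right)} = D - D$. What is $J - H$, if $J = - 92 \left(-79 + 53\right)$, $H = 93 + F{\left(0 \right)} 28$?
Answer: $2299$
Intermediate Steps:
$F{\left(D \right)} = 0$
$H = 93$ ($H = 93 + 0 \cdot 28 = 93 + 0 = 93$)
$J = 2392$ ($J = \left(-92\right) \left(-26\right) = 2392$)
$J - H = 2392 - 93 = 2299$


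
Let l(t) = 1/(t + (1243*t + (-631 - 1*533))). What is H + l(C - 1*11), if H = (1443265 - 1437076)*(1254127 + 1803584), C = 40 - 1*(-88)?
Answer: 2732347849153537/144384 ≈ 1.8924e+10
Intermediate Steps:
C = 128 (C = 40 + 88 = 128)
H = 18924173379 (H = 6189*3057711 = 18924173379)
l(t) = 1/(-1164 + 1244*t) (l(t) = 1/(t + (1243*t + (-631 - 533))) = 1/(t + (1243*t - 1164)) = 1/(t + (-1164 + 1243*t)) = 1/(-1164 + 1244*t))
H + l(C - 1*11) = 18924173379 + 1/(4*(-291 + 311*(128 - 1*11))) = 18924173379 + 1/(4*(-291 + 311*(128 - 11))) = 18924173379 + 1/(4*(-291 + 311*117)) = 18924173379 + 1/(4*(-291 + 36387)) = 18924173379 + (¼)/36096 = 18924173379 + (¼)*(1/36096) = 18924173379 + 1/144384 = 2732347849153537/144384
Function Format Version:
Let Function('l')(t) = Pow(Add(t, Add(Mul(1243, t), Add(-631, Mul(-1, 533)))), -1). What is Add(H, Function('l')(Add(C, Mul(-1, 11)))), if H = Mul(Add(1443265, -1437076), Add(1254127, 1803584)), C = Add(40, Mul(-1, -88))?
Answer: Rational(2732347849153537, 144384) ≈ 1.8924e+10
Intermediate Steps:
C = 128 (C = Add(40, 88) = 128)
H = 18924173379 (H = Mul(6189, 3057711) = 18924173379)
Function('l')(t) = Pow(Add(-1164, Mul(1244, t)), -1) (Function('l')(t) = Pow(Add(t, Add(Mul(1243, t), Add(-631, -533))), -1) = Pow(Add(t, Add(Mul(1243, t), -1164)), -1) = Pow(Add(t, Add(-1164, Mul(1243, t))), -1) = Pow(Add(-1164, Mul(1244, t)), -1))
Add(H, Function('l')(Add(C, Mul(-1, 11)))) = Add(18924173379, Mul(Rational(1, 4), Pow(Add(-291, Mul(311, Add(128, Mul(-1, 11)))), -1))) = Add(18924173379, Mul(Rational(1, 4), Pow(Add(-291, Mul(311, Add(128, -11))), -1))) = Add(18924173379, Mul(Rational(1, 4), Pow(Add(-291, Mul(311, 117)), -1))) = Add(18924173379, Mul(Rational(1, 4), Pow(Add(-291, 36387), -1))) = Add(18924173379, Mul(Rational(1, 4), Pow(36096, -1))) = Add(18924173379, Mul(Rational(1, 4), Rational(1, 36096))) = Add(18924173379, Rational(1, 144384)) = Rational(2732347849153537, 144384)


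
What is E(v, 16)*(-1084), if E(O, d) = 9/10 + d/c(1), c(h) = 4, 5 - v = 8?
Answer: -26558/5 ≈ -5311.6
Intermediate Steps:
v = -3 (v = 5 - 1*8 = 5 - 8 = -3)
E(O, d) = 9/10 + d/4
E(v, 16)*(-1084) = (9/10 + (¼)*16)*(-1084) = (9/10 + 4)*(-1084) = (49/10)*(-1084) = -26558/5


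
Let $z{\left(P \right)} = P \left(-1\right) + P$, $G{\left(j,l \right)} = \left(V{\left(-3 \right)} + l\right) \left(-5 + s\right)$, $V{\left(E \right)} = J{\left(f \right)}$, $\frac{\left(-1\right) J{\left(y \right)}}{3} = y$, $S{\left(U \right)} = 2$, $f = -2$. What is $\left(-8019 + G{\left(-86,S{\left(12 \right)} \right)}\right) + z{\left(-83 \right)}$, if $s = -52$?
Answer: $-8475$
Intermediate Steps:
$J{\left(y \right)} = - 3 y$
$V{\left(E \right)} = 6$ ($V{\left(E \right)} = \left(-3\right) \left(-2\right) = 6$)
$G{\left(j,l \right)} = -342 - 57 l$ ($G{\left(j,l \right)} = \left(6 + l\right) \left(-5 - 52\right) = \left(6 + l\right) \left(-57\right) = -342 - 57 l$)
$z{\left(P \right)} = 0$ ($z{\left(P \right)} = - P + P = 0$)
$\left(-8019 + G{\left(-86,S{\left(12 \right)} \right)}\right) + z{\left(-83 \right)} = \left(-8019 - 456\right) + 0 = -8475 + 0 = -8475$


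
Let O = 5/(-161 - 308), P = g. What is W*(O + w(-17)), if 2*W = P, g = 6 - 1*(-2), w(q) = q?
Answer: -31912/469 ≈ -68.043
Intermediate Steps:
g = 8 (g = 6 + 2 = 8)
P = 8
W = 4 (W = (½)*8 = 4)
O = -5/469 (O = 5/(-469) = 5*(-1/469) = -5/469 ≈ -0.010661)
W*(O + w(-17)) = 4*(-5/469 - 17) = 4*(-7978/469) = -31912/469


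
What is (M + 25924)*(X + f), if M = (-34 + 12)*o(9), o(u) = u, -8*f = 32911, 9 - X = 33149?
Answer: -3833572753/4 ≈ -9.5839e+8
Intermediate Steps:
X = -33140 (X = 9 - 1*33149 = 9 - 33149 = -33140)
f = -32911/8 (f = -⅛*32911 = -32911/8 ≈ -4113.9)
M = -198 (M = (-34 + 12)*9 = -22*9 = -198)
(M + 25924)*(X + f) = (-198 + 25924)*(-33140 - 32911/8) = 25726*(-298031/8) = -3833572753/4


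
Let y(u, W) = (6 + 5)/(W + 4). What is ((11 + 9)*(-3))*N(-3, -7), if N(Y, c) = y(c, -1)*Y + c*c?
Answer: -2280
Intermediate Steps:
y(u, W) = 11/(4 + W)
N(Y, c) = c² + 11*Y/3 (N(Y, c) = (11/(4 - 1))*Y + c*c = (11/3)*Y + c² = (11*(⅓))*Y + c² = 11*Y/3 + c² = c² + 11*Y/3)
((11 + 9)*(-3))*N(-3, -7) = ((11 + 9)*(-3))*((-7)² + (11/3)*(-3)) = (20*(-3))*(49 - 11) = -60*38 = -2280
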